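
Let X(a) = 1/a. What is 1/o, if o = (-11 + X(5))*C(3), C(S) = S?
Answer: -5/162 ≈ -0.030864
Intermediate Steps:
o = -162/5 (o = (-11 + 1/5)*3 = -54/5*3 = -162/5 ≈ -32.400)
1/o = 1/(-162/5) = -5/162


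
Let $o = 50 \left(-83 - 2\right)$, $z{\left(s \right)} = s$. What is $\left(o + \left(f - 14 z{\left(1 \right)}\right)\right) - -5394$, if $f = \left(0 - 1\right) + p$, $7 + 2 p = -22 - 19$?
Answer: $1105$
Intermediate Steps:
$p = -24$ ($p = - \frac{7}{2} + \frac{-22 - 19}{2} = - \frac{7}{2} + \frac{1}{2} \left(-41\right) = - \frac{7}{2} - \frac{41}{2} = -24$)
$f = -25$ ($f = \left(0 - 1\right) - 24 = -1 - 24 = -25$)
$o = -4250$ ($o = 50 \left(-85\right) = -4250$)
$\left(o + \left(f - 14 z{\left(1 \right)}\right)\right) - -5394 = \left(-4250 - 39\right) - -5394 = \left(-4250 - 39\right) + 5394 = -4289 + 5394 = 1105$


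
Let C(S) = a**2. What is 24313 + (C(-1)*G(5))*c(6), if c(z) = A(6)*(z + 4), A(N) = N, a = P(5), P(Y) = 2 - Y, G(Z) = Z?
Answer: 27013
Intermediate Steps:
a = -3 (a = 2 - 1*5 = 2 - 5 = -3)
C(S) = 9 (C(S) = (-3)**2 = 9)
c(z) = 24 + 6*z (c(z) = 6*(z + 4) = 6*(4 + z) = 24 + 6*z)
24313 + (C(-1)*G(5))*c(6) = 24313 + (9*5)*(24 + 6*6) = 24313 + 45*(24 + 36) = 24313 + 45*60 = 24313 + 2700 = 27013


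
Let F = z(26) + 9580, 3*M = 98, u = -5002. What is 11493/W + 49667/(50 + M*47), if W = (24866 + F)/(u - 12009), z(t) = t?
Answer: -231174235329/40987208 ≈ -5640.2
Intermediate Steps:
M = 98/3 (M = (⅓)*98 = 98/3 ≈ 32.667)
F = 9606 (F = 26 + 9580 = 9606)
W = -34472/17011 (W = (24866 + 9606)/(-5002 - 12009) = 34472/(-17011) = 34472*(-1/17011) = -34472/17011 ≈ -2.0265)
11493/W + 49667/(50 + M*47) = 11493/(-34472/17011) + 49667/(50 + (98/3)*47) = 11493*(-17011/34472) + 49667/(50 + 4606/3) = -195507423/34472 + 49667/(4756/3) = -195507423/34472 + 49667*(3/4756) = -195507423/34472 + 149001/4756 = -231174235329/40987208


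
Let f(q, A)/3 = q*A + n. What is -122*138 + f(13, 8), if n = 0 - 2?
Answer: -16530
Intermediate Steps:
n = -2
f(q, A) = -6 + 3*A*q (f(q, A) = 3*(q*A - 2) = 3*(A*q - 2) = 3*(-2 + A*q) = -6 + 3*A*q)
-122*138 + f(13, 8) = -122*138 + (-6 + 3*8*13) = -16836 + (-6 + 312) = -16836 + 306 = -16530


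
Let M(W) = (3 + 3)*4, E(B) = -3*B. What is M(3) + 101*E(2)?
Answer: -582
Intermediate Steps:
M(W) = 24 (M(W) = 6*4 = 24)
M(3) + 101*E(2) = 24 + 101*(-3*2) = 24 + 101*(-6) = 24 - 606 = -582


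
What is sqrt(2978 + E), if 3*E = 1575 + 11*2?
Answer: sqrt(31593)/3 ≈ 59.248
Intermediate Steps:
E = 1597/3 (E = (1575 + 11*2)/3 = (1575 + 22)/3 = (1/3)*1597 = 1597/3 ≈ 532.33)
sqrt(2978 + E) = sqrt(2978 + 1597/3) = sqrt(10531/3) = sqrt(31593)/3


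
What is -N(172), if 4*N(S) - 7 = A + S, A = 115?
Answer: -147/2 ≈ -73.500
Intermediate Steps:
N(S) = 61/2 + S/4 (N(S) = 7/4 + (115 + S)/4 = 7/4 + (115/4 + S/4) = 61/2 + S/4)
-N(172) = -(61/2 + (¼)*172) = -(61/2 + 43) = -1*147/2 = -147/2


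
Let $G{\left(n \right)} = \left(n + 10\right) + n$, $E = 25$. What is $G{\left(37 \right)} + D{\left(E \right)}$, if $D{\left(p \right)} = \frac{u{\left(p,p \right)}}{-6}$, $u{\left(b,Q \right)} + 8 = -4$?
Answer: $86$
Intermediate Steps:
$u{\left(b,Q \right)} = -12$ ($u{\left(b,Q \right)} = -8 - 4 = -12$)
$D{\left(p \right)} = 2$ ($D{\left(p \right)} = - \frac{12}{-6} = \left(-12\right) \left(- \frac{1}{6}\right) = 2$)
$G{\left(n \right)} = 10 + 2 n$ ($G{\left(n \right)} = \left(10 + n\right) + n = 10 + 2 n$)
$G{\left(37 \right)} + D{\left(E \right)} = \left(10 + 2 \cdot 37\right) + 2 = \left(10 + 74\right) + 2 = 84 + 2 = 86$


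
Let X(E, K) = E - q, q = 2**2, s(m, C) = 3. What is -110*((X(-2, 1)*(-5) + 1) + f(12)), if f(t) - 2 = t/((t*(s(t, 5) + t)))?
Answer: -10912/3 ≈ -3637.3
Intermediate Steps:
q = 4
X(E, K) = -4 + E (X(E, K) = E - 1*4 = E - 4 = -4 + E)
f(t) = 2 + 1/(3 + t) (f(t) = 2 + t/((t*(3 + t))) = 2 + t*(1/(t*(3 + t))) = 2 + 1/(3 + t))
-110*((X(-2, 1)*(-5) + 1) + f(12)) = -110*(((-4 - 2)*(-5) + 1) + (7 + 2*12)/(3 + 12)) = -110*((-6*(-5) + 1) + (7 + 24)/15) = -110*((30 + 1) + (1/15)*31) = -110*(31 + 31/15) = -110*496/15 = -10912/3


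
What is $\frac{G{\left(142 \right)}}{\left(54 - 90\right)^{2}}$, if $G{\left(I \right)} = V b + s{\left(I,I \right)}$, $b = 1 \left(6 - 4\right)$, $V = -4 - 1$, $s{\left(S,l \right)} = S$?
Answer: $\frac{11}{108} \approx 0.10185$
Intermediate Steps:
$V = -5$ ($V = -4 - 1 = -5$)
$b = 2$ ($b = 1 \cdot 2 = 2$)
$G{\left(I \right)} = -10 + I$ ($G{\left(I \right)} = \left(-5\right) 2 + I = -10 + I$)
$\frac{G{\left(142 \right)}}{\left(54 - 90\right)^{2}} = \frac{-10 + 142}{\left(54 - 90\right)^{2}} = \frac{132}{\left(-36\right)^{2}} = \frac{132}{1296} = 132 \cdot \frac{1}{1296} = \frac{11}{108}$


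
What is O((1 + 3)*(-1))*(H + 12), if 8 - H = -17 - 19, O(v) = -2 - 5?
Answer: -392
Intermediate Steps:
O(v) = -7
H = 44 (H = 8 - (-17 - 19) = 8 - 1*(-36) = 8 + 36 = 44)
O((1 + 3)*(-1))*(H + 12) = -7*(44 + 12) = -7*56 = -392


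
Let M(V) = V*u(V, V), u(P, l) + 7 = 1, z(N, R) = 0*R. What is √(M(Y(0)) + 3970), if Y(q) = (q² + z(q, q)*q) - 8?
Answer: 7*√82 ≈ 63.388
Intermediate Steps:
z(N, R) = 0
u(P, l) = -6 (u(P, l) = -7 + 1 = -6)
Y(q) = -8 + q² (Y(q) = (q² + 0*q) - 8 = (q² + 0) - 8 = q² - 8 = -8 + q²)
M(V) = -6*V (M(V) = V*(-6) = -6*V)
√(M(Y(0)) + 3970) = √(-6*(-8 + 0²) + 3970) = √(-6*(-8 + 0) + 3970) = √(-6*(-8) + 3970) = √(48 + 3970) = √4018 = 7*√82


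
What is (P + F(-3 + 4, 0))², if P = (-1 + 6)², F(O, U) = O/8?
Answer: 40401/64 ≈ 631.27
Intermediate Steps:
F(O, U) = O/8 (F(O, U) = O*(⅛) = O/8)
P = 25 (P = 5² = 25)
(P + F(-3 + 4, 0))² = (25 + (-3 + 4)/8)² = (25 + (⅛)*1)² = (25 + ⅛)² = (201/8)² = 40401/64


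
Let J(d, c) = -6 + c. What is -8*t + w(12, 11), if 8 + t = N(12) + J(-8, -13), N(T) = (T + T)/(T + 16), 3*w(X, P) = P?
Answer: 4469/21 ≈ 212.81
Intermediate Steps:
w(X, P) = P/3
N(T) = 2*T/(16 + T) (N(T) = (2*T)/(16 + T) = 2*T/(16 + T))
t = -183/7 (t = -8 + (2*12/(16 + 12) + (-6 - 13)) = -8 + (2*12/28 - 19) = -8 + (2*12*(1/28) - 19) = -8 + (6/7 - 19) = -8 - 127/7 = -183/7 ≈ -26.143)
-8*t + w(12, 11) = -8*(-183/7) + (⅓)*11 = 1464/7 + 11/3 = 4469/21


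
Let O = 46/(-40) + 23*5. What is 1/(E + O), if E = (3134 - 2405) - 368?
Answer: 20/9497 ≈ 0.0021059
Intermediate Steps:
O = 2277/20 (O = 46*(-1/40) + 115 = -23/20 + 115 = 2277/20 ≈ 113.85)
E = 361 (E = 729 - 368 = 361)
1/(E + O) = 1/(361 + 2277/20) = 1/(9497/20) = 20/9497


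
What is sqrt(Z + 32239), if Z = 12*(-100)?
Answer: sqrt(31039) ≈ 176.18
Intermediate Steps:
Z = -1200
sqrt(Z + 32239) = sqrt(-1200 + 32239) = sqrt(31039)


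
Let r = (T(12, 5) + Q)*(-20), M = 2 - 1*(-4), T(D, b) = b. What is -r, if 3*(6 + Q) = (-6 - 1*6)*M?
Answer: -500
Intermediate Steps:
M = 6 (M = 2 + 4 = 6)
Q = -30 (Q = -6 + ((-6 - 1*6)*6)/3 = -6 + ((-6 - 6)*6)/3 = -6 + (-12*6)/3 = -6 + (⅓)*(-72) = -6 - 24 = -30)
r = 500 (r = (5 - 30)*(-20) = -25*(-20) = 500)
-r = -1*500 = -500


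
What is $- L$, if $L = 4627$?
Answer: $-4627$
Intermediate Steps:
$- L = \left(-1\right) 4627 = -4627$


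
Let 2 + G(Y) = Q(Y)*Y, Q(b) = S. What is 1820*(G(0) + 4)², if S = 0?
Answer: 7280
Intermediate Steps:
Q(b) = 0
G(Y) = -2 (G(Y) = -2 + 0*Y = -2 + 0 = -2)
1820*(G(0) + 4)² = 1820*(-2 + 4)² = 1820*2² = 1820*4 = 7280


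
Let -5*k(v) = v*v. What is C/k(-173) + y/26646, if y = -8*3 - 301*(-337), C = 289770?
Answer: -35570867423/797488134 ≈ -44.604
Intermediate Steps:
k(v) = -v**2/5 (k(v) = -v*v/5 = -v**2/5)
y = 101413 (y = -24 + 101437 = 101413)
C/k(-173) + y/26646 = 289770/((-1/5*(-173)**2)) + 101413/26646 = 289770/((-1/5*29929)) + 101413*(1/26646) = 289770/(-29929/5) + 101413/26646 = 289770*(-5/29929) + 101413/26646 = -1448850/29929 + 101413/26646 = -35570867423/797488134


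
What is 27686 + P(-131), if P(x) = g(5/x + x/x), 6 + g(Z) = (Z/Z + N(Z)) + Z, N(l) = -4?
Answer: 3625813/131 ≈ 27678.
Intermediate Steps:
g(Z) = -9 + Z (g(Z) = -6 + ((Z/Z - 4) + Z) = -6 + ((1 - 4) + Z) = -6 + (-3 + Z) = -9 + Z)
P(x) = -8 + 5/x (P(x) = -9 + (5/x + x/x) = -9 + (5/x + 1) = -9 + (1 + 5/x) = -8 + 5/x)
27686 + P(-131) = 27686 + (-8 + 5/(-131)) = 27686 + (-8 + 5*(-1/131)) = 27686 + (-8 - 5/131) = 27686 - 1053/131 = 3625813/131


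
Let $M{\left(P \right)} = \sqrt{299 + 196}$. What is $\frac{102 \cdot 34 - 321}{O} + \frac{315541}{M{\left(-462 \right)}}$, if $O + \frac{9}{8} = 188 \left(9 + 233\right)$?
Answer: $\frac{25176}{363959} + \frac{315541 \sqrt{55}}{165} \approx 14183.0$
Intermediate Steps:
$M{\left(P \right)} = 3 \sqrt{55}$ ($M{\left(P \right)} = \sqrt{495} = 3 \sqrt{55}$)
$O = \frac{363959}{8}$ ($O = - \frac{9}{8} + 188 \left(9 + 233\right) = - \frac{9}{8} + 188 \cdot 242 = - \frac{9}{8} + 45496 = \frac{363959}{8} \approx 45495.0$)
$\frac{102 \cdot 34 - 321}{O} + \frac{315541}{M{\left(-462 \right)}} = \frac{102 \cdot 34 - 321}{\frac{363959}{8}} + \frac{315541}{3 \sqrt{55}} = \left(3468 - 321\right) \frac{8}{363959} + 315541 \frac{\sqrt{55}}{165} = 3147 \cdot \frac{8}{363959} + \frac{315541 \sqrt{55}}{165} = \frac{25176}{363959} + \frac{315541 \sqrt{55}}{165}$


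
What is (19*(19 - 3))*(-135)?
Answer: -41040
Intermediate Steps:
(19*(19 - 3))*(-135) = (19*16)*(-135) = 304*(-135) = -41040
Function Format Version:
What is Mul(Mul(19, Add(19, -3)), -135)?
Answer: -41040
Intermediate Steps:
Mul(Mul(19, Add(19, -3)), -135) = Mul(Mul(19, 16), -135) = Mul(304, -135) = -41040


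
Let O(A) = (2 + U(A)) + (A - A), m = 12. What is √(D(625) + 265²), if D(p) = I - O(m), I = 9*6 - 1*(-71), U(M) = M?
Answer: 8*√1099 ≈ 265.21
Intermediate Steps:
O(A) = 2 + A (O(A) = (2 + A) + (A - A) = (2 + A) + 0 = 2 + A)
I = 125 (I = 54 + 71 = 125)
D(p) = 111 (D(p) = 125 - (2 + 12) = 125 - 1*14 = 125 - 14 = 111)
√(D(625) + 265²) = √(111 + 265²) = √(111 + 70225) = √70336 = 8*√1099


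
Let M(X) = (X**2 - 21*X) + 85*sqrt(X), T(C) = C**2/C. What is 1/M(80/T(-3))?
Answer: 1287/1830995 - 459*I*sqrt(15)/7323980 ≈ 0.0007029 - 0.00024272*I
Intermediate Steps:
T(C) = C
M(X) = X**2 - 21*X + 85*sqrt(X)
1/M(80/T(-3)) = 1/((80/(-3))**2 - 1680/(-3) + 85*sqrt(80/(-3))) = 1/((80*(-1/3))**2 - 1680*(-1)/3 + 85*sqrt(80*(-1/3))) = 1/((-80/3)**2 - 21*(-80/3) + 85*sqrt(-80/3)) = 1/(6400/9 + 560 + 85*(4*I*sqrt(15)/3)) = 1/(6400/9 + 560 + 340*I*sqrt(15)/3) = 1/(11440/9 + 340*I*sqrt(15)/3)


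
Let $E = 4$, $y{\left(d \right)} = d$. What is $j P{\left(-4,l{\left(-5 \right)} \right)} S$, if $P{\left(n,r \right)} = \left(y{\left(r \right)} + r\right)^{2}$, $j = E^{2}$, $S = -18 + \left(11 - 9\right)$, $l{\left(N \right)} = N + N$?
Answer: $-102400$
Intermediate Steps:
$l{\left(N \right)} = 2 N$
$S = -16$ ($S = -18 + 2 = -16$)
$j = 16$ ($j = 4^{2} = 16$)
$P{\left(n,r \right)} = 4 r^{2}$ ($P{\left(n,r \right)} = \left(r + r\right)^{2} = \left(2 r\right)^{2} = 4 r^{2}$)
$j P{\left(-4,l{\left(-5 \right)} \right)} S = 16 \cdot 4 \left(2 \left(-5\right)\right)^{2} \left(-16\right) = 16 \cdot 4 \left(-10\right)^{2} \left(-16\right) = 16 \cdot 4 \cdot 100 \left(-16\right) = 16 \cdot 400 \left(-16\right) = 6400 \left(-16\right) = -102400$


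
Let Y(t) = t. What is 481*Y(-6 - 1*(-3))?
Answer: -1443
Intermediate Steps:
481*Y(-6 - 1*(-3)) = 481*(-6 - 1*(-3)) = 481*(-6 + 3) = 481*(-3) = -1443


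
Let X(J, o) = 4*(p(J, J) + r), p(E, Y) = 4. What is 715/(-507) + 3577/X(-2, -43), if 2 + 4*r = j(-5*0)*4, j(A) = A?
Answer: 19819/78 ≈ 254.09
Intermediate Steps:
r = -½ (r = -½ + (-5*0*4)/4 = -½ + (0*4)/4 = -½ + (¼)*0 = -½ + 0 = -½ ≈ -0.50000)
X(J, o) = 14 (X(J, o) = 4*(4 - ½) = 4*(7/2) = 14)
715/(-507) + 3577/X(-2, -43) = 715/(-507) + 3577/14 = 715*(-1/507) + 3577*(1/14) = -55/39 + 511/2 = 19819/78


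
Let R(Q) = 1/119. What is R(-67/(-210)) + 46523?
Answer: 5536238/119 ≈ 46523.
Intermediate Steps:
R(Q) = 1/119
R(-67/(-210)) + 46523 = 1/119 + 46523 = 5536238/119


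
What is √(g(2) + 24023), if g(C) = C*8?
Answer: 3*√2671 ≈ 155.05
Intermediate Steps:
g(C) = 8*C
√(g(2) + 24023) = √(8*2 + 24023) = √(16 + 24023) = √24039 = 3*√2671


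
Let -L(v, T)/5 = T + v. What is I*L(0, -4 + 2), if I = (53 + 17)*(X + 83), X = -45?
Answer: 26600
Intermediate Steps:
L(v, T) = -5*T - 5*v (L(v, T) = -5*(T + v) = -5*T - 5*v)
I = 2660 (I = (53 + 17)*(-45 + 83) = 70*38 = 2660)
I*L(0, -4 + 2) = 2660*(-5*(-4 + 2) - 5*0) = 2660*(-5*(-2) + 0) = 2660*(10 + 0) = 2660*10 = 26600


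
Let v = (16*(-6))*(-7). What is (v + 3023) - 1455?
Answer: 2240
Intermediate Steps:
v = 672 (v = -96*(-7) = 672)
(v + 3023) - 1455 = (672 + 3023) - 1455 = 3695 - 1455 = 2240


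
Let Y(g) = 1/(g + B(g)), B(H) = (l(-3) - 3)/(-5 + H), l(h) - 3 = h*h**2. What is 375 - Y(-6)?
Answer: 14636/39 ≈ 375.28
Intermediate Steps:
l(h) = 3 + h**3 (l(h) = 3 + h*h**2 = 3 + h**3)
B(H) = -27/(-5 + H) (B(H) = ((3 + (-3)**3) - 3)/(-5 + H) = ((3 - 27) - 3)/(-5 + H) = (-24 - 3)/(-5 + H) = -27/(-5 + H))
Y(g) = 1/(g - 27/(-5 + g))
375 - Y(-6) = 375 - (-5 - 6)/(-27 - 6*(-5 - 6)) = 375 - (-11)/(-27 - 6*(-11)) = 375 - (-11)/(-27 + 66) = 375 - (-11)/39 = 375 - 1*(-11/39) = 375 + 11/39 = 14636/39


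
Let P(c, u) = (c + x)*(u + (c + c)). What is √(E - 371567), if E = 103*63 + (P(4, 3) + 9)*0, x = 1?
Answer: I*√365078 ≈ 604.22*I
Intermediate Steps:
P(c, u) = (1 + c)*(u + 2*c) (P(c, u) = (c + 1)*(u + (c + c)) = (1 + c)*(u + 2*c))
E = 6489 (E = 103*63 + ((3 + 2*4 + 2*4² + 4*3) + 9)*0 = 6489 + ((3 + 8 + 2*16 + 12) + 9)*0 = 6489 + ((3 + 8 + 32 + 12) + 9)*0 = 6489 + (55 + 9)*0 = 6489 + 64*0 = 6489 + 0 = 6489)
√(E - 371567) = √(6489 - 371567) = √(-365078) = I*√365078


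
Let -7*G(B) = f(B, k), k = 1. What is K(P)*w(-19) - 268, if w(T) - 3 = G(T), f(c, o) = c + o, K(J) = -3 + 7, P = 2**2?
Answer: -1720/7 ≈ -245.71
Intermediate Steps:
P = 4
K(J) = 4
G(B) = -1/7 - B/7 (G(B) = -(B + 1)/7 = -(1 + B)/7 = -1/7 - B/7)
w(T) = 20/7 - T/7 (w(T) = 3 + (-1/7 - T/7) = 20/7 - T/7)
K(P)*w(-19) - 268 = 4*(20/7 - 1/7*(-19)) - 268 = 4*(20/7 + 19/7) - 268 = 4*(39/7) - 268 = 156/7 - 268 = -1720/7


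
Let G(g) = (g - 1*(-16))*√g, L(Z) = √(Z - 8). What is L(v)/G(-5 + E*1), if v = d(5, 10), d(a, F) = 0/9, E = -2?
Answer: 2*√14/63 ≈ 0.11878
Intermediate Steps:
d(a, F) = 0 (d(a, F) = 0*(⅑) = 0)
v = 0
L(Z) = √(-8 + Z)
G(g) = √g*(16 + g) (G(g) = (g + 16)*√g = (16 + g)*√g = √g*(16 + g))
L(v)/G(-5 + E*1) = √(-8 + 0)/((√(-5 - 2*1)*(16 + (-5 - 2*1)))) = √(-8)/((√(-5 - 2)*(16 + (-5 - 2)))) = (2*I*√2)/((√(-7)*(16 - 7))) = (2*I*√2)/(((I*√7)*9)) = (2*I*√2)/((9*I*√7)) = (2*I*√2)*(-I*√7/63) = 2*√14/63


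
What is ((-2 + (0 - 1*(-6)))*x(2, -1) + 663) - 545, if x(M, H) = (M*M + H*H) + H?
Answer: 134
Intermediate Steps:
x(M, H) = H + H² + M² (x(M, H) = (M² + H²) + H = (H² + M²) + H = H + H² + M²)
((-2 + (0 - 1*(-6)))*x(2, -1) + 663) - 545 = ((-2 + (0 - 1*(-6)))*(-1 + (-1)² + 2²) + 663) - 545 = ((-2 + (0 + 6))*(-1 + 1 + 4) + 663) - 545 = ((-2 + 6)*4 + 663) - 545 = (4*4 + 663) - 545 = (16 + 663) - 545 = 679 - 545 = 134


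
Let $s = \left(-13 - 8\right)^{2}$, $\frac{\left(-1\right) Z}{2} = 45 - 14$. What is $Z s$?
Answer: $-27342$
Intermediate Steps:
$Z = -62$ ($Z = - 2 \left(45 - 14\right) = \left(-2\right) 31 = -62$)
$s = 441$ ($s = \left(-21\right)^{2} = 441$)
$Z s = \left(-62\right) 441 = -27342$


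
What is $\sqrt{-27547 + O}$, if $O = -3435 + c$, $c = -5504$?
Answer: $3 i \sqrt{4054} \approx 191.01 i$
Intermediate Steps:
$O = -8939$ ($O = -3435 - 5504 = -8939$)
$\sqrt{-27547 + O} = \sqrt{-27547 - 8939} = \sqrt{-36486} = 3 i \sqrt{4054}$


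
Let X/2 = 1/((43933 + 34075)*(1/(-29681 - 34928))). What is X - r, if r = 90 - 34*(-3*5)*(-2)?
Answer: 36209111/39004 ≈ 928.34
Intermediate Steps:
X = -64609/39004 (X = 2*(1/((43933 + 34075)*(1/(-29681 - 34928)))) = 2*(1/(78008*(1/(-64609)))) = 2*(1/(78008*(-1/64609))) = 2*((1/78008)*(-64609)) = 2*(-64609/78008) = -64609/39004 ≈ -1.6565)
r = -930 (r = 90 - (-510)*(-2) = 90 - 34*30 = 90 - 1020 = -930)
X - r = -64609/39004 - 1*(-930) = -64609/39004 + 930 = 36209111/39004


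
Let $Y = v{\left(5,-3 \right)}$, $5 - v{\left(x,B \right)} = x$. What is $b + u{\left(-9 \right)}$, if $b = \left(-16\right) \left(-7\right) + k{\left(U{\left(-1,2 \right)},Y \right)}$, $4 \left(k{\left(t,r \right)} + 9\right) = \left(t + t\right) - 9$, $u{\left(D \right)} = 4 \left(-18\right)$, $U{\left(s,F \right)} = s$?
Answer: $\frac{113}{4} \approx 28.25$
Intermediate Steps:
$v{\left(x,B \right)} = 5 - x$
$u{\left(D \right)} = -72$
$Y = 0$ ($Y = 5 - 5 = 0$)
$k{\left(t,r \right)} = - \frac{45}{4} + \frac{t}{2}$ ($k{\left(t,r \right)} = -9 + \frac{\left(t + t\right) - 9}{4} = -9 + \frac{2 t - 9}{4} = -9 + \frac{-9 + 2 t}{4} = -9 + \left(- \frac{9}{4} + \frac{t}{2}\right) = - \frac{45}{4} + \frac{t}{2}$)
$b = \frac{401}{4}$ ($b = \left(-16\right) \left(-7\right) + \left(- \frac{45}{4} + \frac{1}{2} \left(-1\right)\right) = 112 - \frac{47}{4} = \frac{401}{4} \approx 100.25$)
$b + u{\left(-9 \right)} = \frac{401}{4} - 72 = \frac{113}{4}$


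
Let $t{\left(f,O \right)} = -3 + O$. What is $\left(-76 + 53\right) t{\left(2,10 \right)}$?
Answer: $-161$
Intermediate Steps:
$\left(-76 + 53\right) t{\left(2,10 \right)} = \left(-76 + 53\right) \left(-3 + 10\right) = \left(-23\right) 7 = -161$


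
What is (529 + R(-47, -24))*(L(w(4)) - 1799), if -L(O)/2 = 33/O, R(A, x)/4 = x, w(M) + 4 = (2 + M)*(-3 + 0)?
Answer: -777668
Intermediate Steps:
w(M) = -10 - 3*M (w(M) = -4 + (2 + M)*(-3 + 0) = -4 + (2 + M)*(-3) = -4 + (-6 - 3*M) = -10 - 3*M)
R(A, x) = 4*x
L(O) = -66/O
(529 + R(-47, -24))*(L(w(4)) - 1799) = (529 + 4*(-24))*(-66/(-10 - 3*4) - 1799) = (529 - 96)*(-66/(-10 - 12) - 1799) = 433*(-66/(-22) - 1799) = 433*(-66*(-1/22) - 1799) = 433*(3 - 1799) = 433*(-1796) = -777668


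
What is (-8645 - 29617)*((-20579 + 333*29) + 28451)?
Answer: -670694598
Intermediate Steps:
(-8645 - 29617)*((-20579 + 333*29) + 28451) = -38262*((-20579 + 9657) + 28451) = -38262*(-10922 + 28451) = -38262*17529 = -670694598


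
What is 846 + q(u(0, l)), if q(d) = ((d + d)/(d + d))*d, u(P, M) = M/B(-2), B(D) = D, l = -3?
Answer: 1695/2 ≈ 847.50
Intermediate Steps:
u(P, M) = -M/2 (u(P, M) = M/(-2) = M*(-½) = -M/2)
q(d) = d (q(d) = ((2*d)/((2*d)))*d = ((2*d)*(1/(2*d)))*d = 1*d = d)
846 + q(u(0, l)) = 846 - ½*(-3) = 846 + 3/2 = 1695/2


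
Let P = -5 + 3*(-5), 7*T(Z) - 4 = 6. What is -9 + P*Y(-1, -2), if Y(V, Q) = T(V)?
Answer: -263/7 ≈ -37.571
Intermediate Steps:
T(Z) = 10/7 (T(Z) = 4/7 + (⅐)*6 = 4/7 + 6/7 = 10/7)
Y(V, Q) = 10/7
P = -20 (P = -5 - 15 = -20)
-9 + P*Y(-1, -2) = -9 - 20*10/7 = -9 - 200/7 = -263/7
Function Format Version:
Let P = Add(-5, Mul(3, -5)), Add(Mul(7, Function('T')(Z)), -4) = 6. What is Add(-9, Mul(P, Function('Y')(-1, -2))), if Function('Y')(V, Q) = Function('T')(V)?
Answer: Rational(-263, 7) ≈ -37.571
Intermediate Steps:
Function('T')(Z) = Rational(10, 7) (Function('T')(Z) = Add(Rational(4, 7), Mul(Rational(1, 7), 6)) = Add(Rational(4, 7), Rational(6, 7)) = Rational(10, 7))
Function('Y')(V, Q) = Rational(10, 7)
P = -20 (P = Add(-5, -15) = -20)
Add(-9, Mul(P, Function('Y')(-1, -2))) = Add(-9, Mul(-20, Rational(10, 7))) = Add(-9, Rational(-200, 7)) = Rational(-263, 7)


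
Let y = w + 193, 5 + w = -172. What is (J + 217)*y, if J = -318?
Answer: -1616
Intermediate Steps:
w = -177 (w = -5 - 172 = -177)
y = 16 (y = -177 + 193 = 16)
(J + 217)*y = (-318 + 217)*16 = -101*16 = -1616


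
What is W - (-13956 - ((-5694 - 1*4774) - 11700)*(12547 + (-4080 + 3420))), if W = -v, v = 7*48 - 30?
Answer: -263497366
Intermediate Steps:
v = 306 (v = 336 - 30 = 306)
W = -306 (W = -1*306 = -306)
W - (-13956 - ((-5694 - 1*4774) - 11700)*(12547 + (-4080 + 3420))) = -306 - (-13956 - ((-5694 - 1*4774) - 11700)*(12547 + (-4080 + 3420))) = -306 - (-13956 - ((-5694 - 4774) - 11700)*(12547 - 660)) = -306 - (-13956 - (-10468 - 11700)*11887) = -306 - (-13956 - (-22168)*11887) = -306 - (-13956 - 1*(-263511016)) = -306 - (-13956 + 263511016) = -306 - 1*263497060 = -306 - 263497060 = -263497366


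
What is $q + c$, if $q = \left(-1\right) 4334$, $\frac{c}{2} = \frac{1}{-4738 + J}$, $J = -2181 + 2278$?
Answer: $- \frac{20114096}{4641} \approx -4334.0$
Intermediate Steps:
$J = 97$
$c = - \frac{2}{4641}$ ($c = \frac{2}{-4738 + 97} = \frac{2}{-4641} = 2 \left(- \frac{1}{4641}\right) = - \frac{2}{4641} \approx -0.00043094$)
$q = -4334$
$q + c = -4334 - \frac{2}{4641} = - \frac{20114096}{4641}$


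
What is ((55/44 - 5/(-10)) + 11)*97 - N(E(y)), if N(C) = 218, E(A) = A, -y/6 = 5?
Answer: 4075/4 ≈ 1018.8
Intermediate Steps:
y = -30 (y = -6*5 = -30)
((55/44 - 5/(-10)) + 11)*97 - N(E(y)) = ((55/44 - 5/(-10)) + 11)*97 - 1*218 = ((55*(1/44) - 5*(-⅒)) + 11)*97 - 218 = ((5/4 + ½) + 11)*97 - 218 = (7/4 + 11)*97 - 218 = (51/4)*97 - 218 = 4947/4 - 218 = 4075/4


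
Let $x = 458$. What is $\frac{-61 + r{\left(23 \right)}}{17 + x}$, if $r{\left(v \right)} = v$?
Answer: $- \frac{2}{25} \approx -0.08$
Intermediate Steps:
$\frac{-61 + r{\left(23 \right)}}{17 + x} = \frac{-61 + 23}{17 + 458} = - \frac{38}{475} = \left(-38\right) \frac{1}{475} = - \frac{2}{25}$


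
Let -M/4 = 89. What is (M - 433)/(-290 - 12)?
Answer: 789/302 ≈ 2.6126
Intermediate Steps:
M = -356 (M = -4*89 = -356)
(M - 433)/(-290 - 12) = (-356 - 433)/(-290 - 12) = -789/(-302) = -789*(-1/302) = 789/302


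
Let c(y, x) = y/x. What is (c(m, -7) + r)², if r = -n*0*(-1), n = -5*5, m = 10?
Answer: 100/49 ≈ 2.0408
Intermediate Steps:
n = -25
r = 0 (r = -(-25*0)*(-1) = -0*(-1) = -1*0 = 0)
(c(m, -7) + r)² = (10/(-7) + 0)² = (10*(-⅐) + 0)² = (-10/7 + 0)² = (-10/7)² = 100/49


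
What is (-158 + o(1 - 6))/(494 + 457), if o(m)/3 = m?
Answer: -173/951 ≈ -0.18191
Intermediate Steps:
o(m) = 3*m
(-158 + o(1 - 6))/(494 + 457) = (-158 + 3*(1 - 6))/(494 + 457) = (-158 + 3*(-5))/951 = (-158 - 15)*(1/951) = -173*1/951 = -173/951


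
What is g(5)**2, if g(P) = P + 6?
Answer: 121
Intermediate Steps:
g(P) = 6 + P
g(5)**2 = (6 + 5)**2 = 11**2 = 121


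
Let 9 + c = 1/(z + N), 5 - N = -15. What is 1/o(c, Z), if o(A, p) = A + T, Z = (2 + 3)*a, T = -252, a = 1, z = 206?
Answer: -226/58985 ≈ -0.0038315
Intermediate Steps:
N = 20 (N = 5 - 1*(-15) = 5 + 15 = 20)
Z = 5 (Z = (2 + 3)*1 = 5*1 = 5)
c = -2033/226 (c = -9 + 1/(206 + 20) = -9 + 1/226 = -2033/226 ≈ -8.9956)
o(A, p) = -252 + A (o(A, p) = A - 252 = -252 + A)
1/o(c, Z) = 1/(-252 - 2033/226) = 1/(-58985/226) = -226/58985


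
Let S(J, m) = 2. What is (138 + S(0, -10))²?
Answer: 19600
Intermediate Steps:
(138 + S(0, -10))² = (138 + 2)² = 140² = 19600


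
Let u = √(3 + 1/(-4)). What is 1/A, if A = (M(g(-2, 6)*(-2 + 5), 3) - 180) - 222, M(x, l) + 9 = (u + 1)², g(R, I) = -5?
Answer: -6516/2653465 - 16*√11/2653465 ≈ -0.0024757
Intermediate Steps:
u = √11/2 (u = √(3 - ¼) = √(11/4) = √11/2 ≈ 1.6583)
M(x, l) = -9 + (1 + √11/2)² (M(x, l) = -9 + (√11/2 + 1)² = -9 + (1 + √11/2)²)
A = -1629/4 + √11 (A = ((-21/4 + √11) - 180) - 222 = (-741/4 + √11) - 222 = -1629/4 + √11 ≈ -403.93)
1/A = 1/(-1629/4 + √11)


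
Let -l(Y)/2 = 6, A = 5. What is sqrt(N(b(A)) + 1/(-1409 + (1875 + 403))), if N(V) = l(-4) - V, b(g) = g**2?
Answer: 2*I*sqrt(6985022)/869 ≈ 6.0827*I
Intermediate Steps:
l(Y) = -12 (l(Y) = -2*6 = -12)
N(V) = -12 - V
sqrt(N(b(A)) + 1/(-1409 + (1875 + 403))) = sqrt((-12 - 1*5**2) + 1/(-1409 + (1875 + 403))) = sqrt((-12 - 1*25) + 1/(-1409 + 2278)) = sqrt((-12 - 25) + 1/869) = sqrt(-37 + 1/869) = sqrt(-32152/869) = 2*I*sqrt(6985022)/869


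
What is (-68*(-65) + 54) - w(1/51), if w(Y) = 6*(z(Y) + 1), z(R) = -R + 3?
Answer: 75652/17 ≈ 4450.1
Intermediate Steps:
z(R) = 3 - R
w(Y) = 24 - 6*Y (w(Y) = 6*((3 - Y) + 1) = 6*(4 - Y) = 24 - 6*Y)
(-68*(-65) + 54) - w(1/51) = (-68*(-65) + 54) - (24 - 6/51) = (4420 + 54) - (24 - 6*1/51) = 4474 - (24 - 2/17) = 4474 - 1*406/17 = 4474 - 406/17 = 75652/17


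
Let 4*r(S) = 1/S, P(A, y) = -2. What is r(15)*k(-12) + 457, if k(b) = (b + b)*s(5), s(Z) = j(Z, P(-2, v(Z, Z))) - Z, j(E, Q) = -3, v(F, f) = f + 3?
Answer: 2301/5 ≈ 460.20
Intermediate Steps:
v(F, f) = 3 + f
s(Z) = -3 - Z
k(b) = -16*b (k(b) = (b + b)*(-3 - 1*5) = (2*b)*(-3 - 5) = (2*b)*(-8) = -16*b)
r(S) = 1/(4*S)
r(15)*k(-12) + 457 = ((1/4)/15)*(-16*(-12)) + 457 = ((1/4)*(1/15))*192 + 457 = (1/60)*192 + 457 = 16/5 + 457 = 2301/5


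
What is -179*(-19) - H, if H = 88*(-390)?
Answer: 37721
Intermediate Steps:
H = -34320
-179*(-19) - H = -179*(-19) - 1*(-34320) = 3401 + 34320 = 37721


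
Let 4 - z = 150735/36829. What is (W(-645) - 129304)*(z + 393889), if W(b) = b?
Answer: -145008435369026/2833 ≈ -5.1185e+10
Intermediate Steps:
z = -263/2833 (z = 4 - 150735/36829 = 4 - 1*11595/2833 = 4 - 11595/2833 = -263/2833 ≈ -0.092834)
(W(-645) - 129304)*(z + 393889) = (-645 - 129304)*(-263/2833 + 393889) = -129949*1115887274/2833 = -145008435369026/2833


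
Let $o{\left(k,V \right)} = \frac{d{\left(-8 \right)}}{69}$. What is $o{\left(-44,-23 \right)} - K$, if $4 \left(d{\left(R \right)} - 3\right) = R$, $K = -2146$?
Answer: $\frac{148075}{69} \approx 2146.0$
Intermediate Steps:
$d{\left(R \right)} = 3 + \frac{R}{4}$
$o{\left(k,V \right)} = \frac{1}{69}$ ($o{\left(k,V \right)} = \frac{3 + \frac{1}{4} \left(-8\right)}{69} = \left(3 - 2\right) \frac{1}{69} = 1 \cdot \frac{1}{69} = \frac{1}{69}$)
$o{\left(-44,-23 \right)} - K = \frac{1}{69} - -2146 = \frac{1}{69} + 2146 = \frac{148075}{69}$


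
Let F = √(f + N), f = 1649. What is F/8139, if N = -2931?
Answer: I*√1282/8139 ≈ 0.0043992*I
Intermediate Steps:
F = I*√1282 (F = √(1649 - 2931) = √(-1282) = I*√1282 ≈ 35.805*I)
F/8139 = (I*√1282)/8139 = (I*√1282)*(1/8139) = I*√1282/8139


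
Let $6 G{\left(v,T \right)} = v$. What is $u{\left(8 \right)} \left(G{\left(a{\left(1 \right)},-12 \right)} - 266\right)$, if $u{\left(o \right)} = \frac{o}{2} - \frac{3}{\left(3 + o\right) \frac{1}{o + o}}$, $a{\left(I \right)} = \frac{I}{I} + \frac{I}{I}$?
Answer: $\frac{3188}{33} \approx 96.606$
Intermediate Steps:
$a{\left(I \right)} = 2$ ($a{\left(I \right)} = 1 + 1 = 2$)
$G{\left(v,T \right)} = \frac{v}{6}$
$u{\left(o \right)} = \frac{o}{2} - \frac{6 o}{3 + o}$ ($u{\left(o \right)} = o \frac{1}{2} - \frac{3}{\left(3 + o\right) \frac{1}{2 o}} = \frac{o}{2} - \frac{3}{\left(3 + o\right) \frac{1}{2 o}} = \frac{o}{2} - \frac{3}{\frac{1}{2} \frac{1}{o} \left(3 + o\right)} = \frac{o}{2} - 3 \frac{2 o}{3 + o} = \frac{o}{2} - \frac{6 o}{3 + o}$)
$u{\left(8 \right)} \left(G{\left(a{\left(1 \right)},-12 \right)} - 266\right) = \frac{1}{2} \cdot 8 \frac{1}{3 + 8} \left(-9 + 8\right) \left(\frac{1}{6} \cdot 2 - 266\right) = \frac{1}{2} \cdot 8 \cdot \frac{1}{11} \left(-1\right) \left(\frac{1}{3} - 266\right) = \frac{1}{2} \cdot 8 \cdot \frac{1}{11} \left(-1\right) \left(- \frac{797}{3}\right) = \left(- \frac{4}{11}\right) \left(- \frac{797}{3}\right) = \frac{3188}{33}$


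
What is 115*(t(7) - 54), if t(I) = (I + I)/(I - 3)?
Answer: -11615/2 ≈ -5807.5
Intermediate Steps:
t(I) = 2*I/(-3 + I) (t(I) = (2*I)/(-3 + I) = 2*I/(-3 + I))
115*(t(7) - 54) = 115*(2*7/(-3 + 7) - 54) = 115*(2*7/4 - 54) = 115*(2*7*(¼) - 54) = 115*(7/2 - 54) = 115*(-101/2) = -11615/2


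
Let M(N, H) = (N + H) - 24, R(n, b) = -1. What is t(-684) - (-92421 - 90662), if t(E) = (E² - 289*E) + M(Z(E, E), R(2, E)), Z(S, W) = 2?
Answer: 848592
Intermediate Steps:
M(N, H) = -24 + H + N (M(N, H) = (H + N) - 24 = -24 + H + N)
t(E) = -23 + E² - 289*E (t(E) = (E² - 289*E) + (-24 - 1 + 2) = (E² - 289*E) - 23 = -23 + E² - 289*E)
t(-684) - (-92421 - 90662) = (-23 + (-684)² - 289*(-684)) - (-92421 - 90662) = (-23 + 467856 + 197676) - 1*(-183083) = 665509 + 183083 = 848592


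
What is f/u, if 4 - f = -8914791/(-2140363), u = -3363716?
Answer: 353339/7199573268908 ≈ 4.9078e-8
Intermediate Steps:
f = -353339/2140363 (f = 4 - (-8914791)/(-2140363) = 4 - (-8914791)*(-1)/2140363 = 4 - 1*8914791/2140363 = 4 - 8914791/2140363 = -353339/2140363 ≈ -0.16508)
f/u = -353339/2140363/(-3363716) = -353339/2140363*(-1/3363716) = 353339/7199573268908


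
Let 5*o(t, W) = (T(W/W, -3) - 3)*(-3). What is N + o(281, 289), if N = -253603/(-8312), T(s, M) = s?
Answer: 1317887/41560 ≈ 31.710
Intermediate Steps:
o(t, W) = 6/5 (o(t, W) = ((W/W - 3)*(-3))/5 = ((1 - 3)*(-3))/5 = (-2*(-3))/5 = (1/5)*6 = 6/5)
N = 253603/8312 (N = -253603*(-1/8312) = 253603/8312 ≈ 30.510)
N + o(281, 289) = 253603/8312 + 6/5 = 1317887/41560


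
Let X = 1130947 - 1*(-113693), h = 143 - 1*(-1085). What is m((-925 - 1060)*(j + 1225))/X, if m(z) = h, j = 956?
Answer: 307/311160 ≈ 0.00098663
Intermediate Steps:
h = 1228 (h = 143 + 1085 = 1228)
m(z) = 1228
X = 1244640 (X = 1130947 + 113693 = 1244640)
m((-925 - 1060)*(j + 1225))/X = 1228/1244640 = 1228*(1/1244640) = 307/311160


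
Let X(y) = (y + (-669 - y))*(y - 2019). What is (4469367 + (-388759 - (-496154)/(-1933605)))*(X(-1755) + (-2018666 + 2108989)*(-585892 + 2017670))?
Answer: 204082198010834424948520/386721 ≈ 5.2772e+17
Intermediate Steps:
X(y) = 1350711 - 669*y (X(y) = -669*(-2019 + y) = 1350711 - 669*y)
(4469367 + (-388759 - (-496154)/(-1933605)))*(X(-1755) + (-2018666 + 2108989)*(-585892 + 2017670)) = (4469367 + (-388759 - (-496154)/(-1933605)))*((1350711 - 669*(-1755)) + (-2018666 + 2108989)*(-585892 + 2017670)) = (4469367 + (-388759 - (-496154)*(-1)/1933605))*((1350711 + 1174095) + 90323*1431778) = (4469367 + (-388759 - 1*496154/1933605))*(2524806 + 129322484294) = (4469367 + (-388759 - 496154/1933605))*129325009100 = (4469367 - 751706842349/1933605)*129325009100 = (7890283535686/1933605)*129325009100 = 204082198010834424948520/386721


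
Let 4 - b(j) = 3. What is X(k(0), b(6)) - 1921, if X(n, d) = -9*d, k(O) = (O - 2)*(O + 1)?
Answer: -1930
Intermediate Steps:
k(O) = (1 + O)*(-2 + O) (k(O) = (-2 + O)*(1 + O) = (1 + O)*(-2 + O))
b(j) = 1 (b(j) = 4 - 1*3 = 4 - 3 = 1)
X(k(0), b(6)) - 1921 = -9*1 - 1921 = -9 - 1921 = -1930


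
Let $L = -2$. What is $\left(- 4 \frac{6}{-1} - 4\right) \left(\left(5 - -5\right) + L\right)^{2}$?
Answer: $1280$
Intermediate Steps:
$\left(- 4 \frac{6}{-1} - 4\right) \left(\left(5 - -5\right) + L\right)^{2} = \left(- 4 \frac{6}{-1} - 4\right) \left(\left(5 - -5\right) - 2\right)^{2} = \left(- 4 \cdot 6 \left(-1\right) - 4\right) \left(\left(5 + 5\right) - 2\right)^{2} = \left(\left(-4\right) \left(-6\right) - 4\right) \left(10 - 2\right)^{2} = \left(24 - 4\right) 8^{2} = 20 \cdot 64 = 1280$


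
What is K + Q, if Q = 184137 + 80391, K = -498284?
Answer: -233756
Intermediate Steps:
Q = 264528
K + Q = -498284 + 264528 = -233756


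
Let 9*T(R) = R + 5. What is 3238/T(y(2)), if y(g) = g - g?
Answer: 29142/5 ≈ 5828.4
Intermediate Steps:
y(g) = 0
T(R) = 5/9 + R/9 (T(R) = (R + 5)/9 = (5 + R)/9 = 5/9 + R/9)
3238/T(y(2)) = 3238/(5/9 + (⅑)*0) = 3238/(5/9 + 0) = 3238/(5/9) = 3238*(9/5) = 29142/5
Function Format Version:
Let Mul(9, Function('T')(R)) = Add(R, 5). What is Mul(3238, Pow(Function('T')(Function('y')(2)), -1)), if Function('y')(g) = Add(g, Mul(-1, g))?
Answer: Rational(29142, 5) ≈ 5828.4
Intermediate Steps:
Function('y')(g) = 0
Function('T')(R) = Add(Rational(5, 9), Mul(Rational(1, 9), R)) (Function('T')(R) = Mul(Rational(1, 9), Add(R, 5)) = Mul(Rational(1, 9), Add(5, R)) = Add(Rational(5, 9), Mul(Rational(1, 9), R)))
Mul(3238, Pow(Function('T')(Function('y')(2)), -1)) = Mul(3238, Pow(Add(Rational(5, 9), Mul(Rational(1, 9), 0)), -1)) = Mul(3238, Pow(Add(Rational(5, 9), 0), -1)) = Mul(3238, Pow(Rational(5, 9), -1)) = Mul(3238, Rational(9, 5)) = Rational(29142, 5)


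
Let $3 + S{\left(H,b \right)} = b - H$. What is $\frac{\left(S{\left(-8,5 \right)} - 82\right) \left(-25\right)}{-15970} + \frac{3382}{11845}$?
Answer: $\frac{3268954}{18916465} \approx 0.17281$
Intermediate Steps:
$S{\left(H,b \right)} = -3 + b - H$ ($S{\left(H,b \right)} = -3 - \left(H - b\right) = -3 + b - H$)
$\frac{\left(S{\left(-8,5 \right)} - 82\right) \left(-25\right)}{-15970} + \frac{3382}{11845} = \frac{\left(\left(-3 + 5 - -8\right) - 82\right) \left(-25\right)}{-15970} + \frac{3382}{11845} = \left(\left(-3 + 5 + 8\right) - 82\right) \left(-25\right) \left(- \frac{1}{15970}\right) + 3382 \cdot \frac{1}{11845} = \left(10 - 82\right) \left(-25\right) \left(- \frac{1}{15970}\right) + \frac{3382}{11845} = \left(-72\right) \left(-25\right) \left(- \frac{1}{15970}\right) + \frac{3382}{11845} = 1800 \left(- \frac{1}{15970}\right) + \frac{3382}{11845} = - \frac{180}{1597} + \frac{3382}{11845} = \frac{3268954}{18916465}$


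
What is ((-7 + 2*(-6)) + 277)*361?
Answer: 93138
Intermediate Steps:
((-7 + 2*(-6)) + 277)*361 = ((-7 - 12) + 277)*361 = (-19 + 277)*361 = 258*361 = 93138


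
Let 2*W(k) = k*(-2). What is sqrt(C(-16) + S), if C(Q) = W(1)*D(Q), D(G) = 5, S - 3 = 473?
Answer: sqrt(471) ≈ 21.703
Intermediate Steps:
S = 476 (S = 3 + 473 = 476)
W(k) = -k (W(k) = (k*(-2))/2 = (-2*k)/2 = -k)
C(Q) = -5 (C(Q) = -1*1*5 = -1*5 = -5)
sqrt(C(-16) + S) = sqrt(-5 + 476) = sqrt(471)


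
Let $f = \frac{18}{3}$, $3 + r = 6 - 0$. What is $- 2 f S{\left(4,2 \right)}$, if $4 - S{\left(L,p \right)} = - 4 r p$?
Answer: $-336$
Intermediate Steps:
$r = 3$ ($r = -3 + \left(6 - 0\right) = -3 + \left(6 + 0\right) = -3 + 6 = 3$)
$f = 6$ ($f = 18 \cdot \frac{1}{3} = 6$)
$S{\left(L,p \right)} = 4 + 12 p$ ($S{\left(L,p \right)} = 4 - \left(-4\right) 3 p = 4 - - 12 p = 4 + 12 p$)
$- 2 f S{\left(4,2 \right)} = \left(-2\right) 6 \left(4 + 12 \cdot 2\right) = - 12 \left(4 + 24\right) = \left(-12\right) 28 = -336$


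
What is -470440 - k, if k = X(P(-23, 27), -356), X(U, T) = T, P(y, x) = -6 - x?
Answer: -470084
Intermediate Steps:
k = -356
-470440 - k = -470440 - 1*(-356) = -470440 + 356 = -470084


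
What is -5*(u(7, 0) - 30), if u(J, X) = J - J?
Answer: 150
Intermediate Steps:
u(J, X) = 0
-5*(u(7, 0) - 30) = -5*(0 - 30) = -5*(-30) = 150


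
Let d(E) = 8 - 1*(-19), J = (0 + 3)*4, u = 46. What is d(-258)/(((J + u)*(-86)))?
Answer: -27/4988 ≈ -0.0054130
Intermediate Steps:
J = 12 (J = 3*4 = 12)
d(E) = 27 (d(E) = 8 + 19 = 27)
d(-258)/(((J + u)*(-86))) = 27/(((12 + 46)*(-86))) = 27/((58*(-86))) = 27/(-4988) = 27*(-1/4988) = -27/4988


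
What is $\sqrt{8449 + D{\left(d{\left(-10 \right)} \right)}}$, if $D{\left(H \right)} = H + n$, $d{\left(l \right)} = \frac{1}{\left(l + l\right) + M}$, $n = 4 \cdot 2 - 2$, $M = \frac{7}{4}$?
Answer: $\frac{3 \sqrt{5006267}}{73} \approx 91.951$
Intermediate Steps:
$M = \frac{7}{4}$ ($M = 7 \cdot \frac{1}{4} = \frac{7}{4} \approx 1.75$)
$n = 6$ ($n = 8 - 2 = 6$)
$d{\left(l \right)} = \frac{1}{\frac{7}{4} + 2 l}$ ($d{\left(l \right)} = \frac{1}{\left(l + l\right) + \frac{7}{4}} = \frac{1}{2 l + \frac{7}{4}} = \frac{1}{\frac{7}{4} + 2 l}$)
$D{\left(H \right)} = 6 + H$ ($D{\left(H \right)} = H + 6 = 6 + H$)
$\sqrt{8449 + D{\left(d{\left(-10 \right)} \right)}} = \sqrt{8449 + \left(6 + \frac{4}{7 + 8 \left(-10\right)}\right)} = \sqrt{8449 + \left(6 + \frac{4}{7 - 80}\right)} = \sqrt{8449 + \left(6 + \frac{4}{-73}\right)} = \sqrt{8449 + \left(6 + 4 \left(- \frac{1}{73}\right)\right)} = \sqrt{8449 + \left(6 - \frac{4}{73}\right)} = \sqrt{8449 + \frac{434}{73}} = \sqrt{\frac{617211}{73}} = \frac{3 \sqrt{5006267}}{73}$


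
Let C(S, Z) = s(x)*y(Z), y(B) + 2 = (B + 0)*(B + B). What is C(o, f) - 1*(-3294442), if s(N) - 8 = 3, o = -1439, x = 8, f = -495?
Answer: 8684970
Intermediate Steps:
s(N) = 11 (s(N) = 8 + 3 = 11)
y(B) = -2 + 2*B**2 (y(B) = -2 + (B + 0)*(B + B) = -2 + B*(2*B) = -2 + 2*B**2)
C(S, Z) = -22 + 22*Z**2 (C(S, Z) = 11*(-2 + 2*Z**2) = -22 + 22*Z**2)
C(o, f) - 1*(-3294442) = (-22 + 22*(-495)**2) - 1*(-3294442) = (-22 + 22*245025) + 3294442 = (-22 + 5390550) + 3294442 = 5390528 + 3294442 = 8684970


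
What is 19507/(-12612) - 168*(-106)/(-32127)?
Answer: -283765295/135061908 ≈ -2.1010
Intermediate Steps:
19507/(-12612) - 168*(-106)/(-32127) = 19507*(-1/12612) + 17808*(-1/32127) = -19507/12612 - 5936/10709 = -283765295/135061908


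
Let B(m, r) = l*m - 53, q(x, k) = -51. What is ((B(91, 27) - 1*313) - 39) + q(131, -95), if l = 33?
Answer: 2547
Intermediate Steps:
B(m, r) = -53 + 33*m (B(m, r) = 33*m - 53 = -53 + 33*m)
((B(91, 27) - 1*313) - 39) + q(131, -95) = (((-53 + 33*91) - 1*313) - 39) - 51 = (((-53 + 3003) - 313) - 39) - 51 = ((2950 - 313) - 39) - 51 = (2637 - 39) - 51 = 2598 - 51 = 2547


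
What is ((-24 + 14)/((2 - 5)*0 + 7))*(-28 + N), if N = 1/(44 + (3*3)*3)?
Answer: 19870/497 ≈ 39.980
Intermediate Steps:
N = 1/71 (N = 1/(44 + 9*3) = 1/(44 + 27) = 1/71 ≈ 0.014085)
((-24 + 14)/((2 - 5)*0 + 7))*(-28 + N) = ((-24 + 14)/((2 - 5)*0 + 7))*(-28 + 1/71) = -10/(-3*0 + 7)*(-1987/71) = -10/(0 + 7)*(-1987/71) = -10/7*(-1987/71) = 19870/497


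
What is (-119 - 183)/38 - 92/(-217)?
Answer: -31019/4123 ≈ -7.5234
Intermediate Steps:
(-119 - 183)/38 - 92/(-217) = -302*1/38 - 92*(-1/217) = -151/19 + 92/217 = -31019/4123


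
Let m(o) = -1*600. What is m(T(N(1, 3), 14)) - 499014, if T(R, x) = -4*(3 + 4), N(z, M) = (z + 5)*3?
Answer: -499614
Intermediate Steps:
N(z, M) = 15 + 3*z (N(z, M) = (5 + z)*3 = 15 + 3*z)
T(R, x) = -28 (T(R, x) = -4*7 = -28)
m(o) = -600
m(T(N(1, 3), 14)) - 499014 = -600 - 499014 = -499614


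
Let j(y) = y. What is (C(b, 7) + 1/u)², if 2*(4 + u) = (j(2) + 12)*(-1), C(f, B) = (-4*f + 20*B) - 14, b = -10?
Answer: 3330625/121 ≈ 27526.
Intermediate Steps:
C(f, B) = -14 - 4*f + 20*B
u = -11 (u = -4 + ((2 + 12)*(-1))/2 = -4 + (14*(-1))/2 = -4 + (½)*(-14) = -4 - 7 = -11)
(C(b, 7) + 1/u)² = ((-14 - 4*(-10) + 20*7) + 1/(-11))² = ((-14 + 40 + 140) - 1/11)² = (166 - 1/11)² = (1825/11)² = 3330625/121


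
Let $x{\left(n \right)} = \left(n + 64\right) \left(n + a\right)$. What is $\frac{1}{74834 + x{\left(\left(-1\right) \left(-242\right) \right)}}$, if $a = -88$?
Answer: $\frac{1}{121958} \approx 8.1995 \cdot 10^{-6}$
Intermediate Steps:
$x{\left(n \right)} = \left(-88 + n\right) \left(64 + n\right)$ ($x{\left(n \right)} = \left(n + 64\right) \left(n - 88\right) = \left(64 + n\right) \left(-88 + n\right) = \left(-88 + n\right) \left(64 + n\right)$)
$\frac{1}{74834 + x{\left(\left(-1\right) \left(-242\right) \right)}} = \frac{1}{74834 - \left(5632 - 58564 + 24 \left(-1\right) \left(-242\right)\right)} = \frac{1}{74834 - \left(11440 - 58564\right)} = \frac{1}{74834 - -47124} = \frac{1}{74834 + 47124} = \frac{1}{121958}$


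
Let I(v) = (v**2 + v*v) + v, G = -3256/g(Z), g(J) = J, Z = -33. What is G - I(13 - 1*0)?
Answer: -757/3 ≈ -252.33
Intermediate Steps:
G = 296/3 (G = -3256/(-33) = -3256*(-1/33) = 296/3 ≈ 98.667)
I(v) = v + 2*v**2 (I(v) = (v**2 + v**2) + v = 2*v**2 + v = v + 2*v**2)
G - I(13 - 1*0) = 296/3 - (13 - 1*0)*(1 + 2*(13 - 1*0)) = 296/3 - (13 + 0)*(1 + 2*(13 + 0)) = 296/3 - 13*(1 + 2*13) = 296/3 - 13*(1 + 26) = 296/3 - 13*27 = 296/3 - 1*351 = 296/3 - 351 = -757/3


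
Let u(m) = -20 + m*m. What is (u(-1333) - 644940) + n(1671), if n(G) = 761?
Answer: 1132690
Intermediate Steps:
u(m) = -20 + m²
(u(-1333) - 644940) + n(1671) = ((-20 + (-1333)²) - 644940) + 761 = ((-20 + 1776889) - 644940) + 761 = (1776869 - 644940) + 761 = 1131929 + 761 = 1132690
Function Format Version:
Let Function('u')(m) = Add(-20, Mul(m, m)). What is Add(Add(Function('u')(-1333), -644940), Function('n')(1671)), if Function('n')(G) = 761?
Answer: 1132690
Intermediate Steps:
Function('u')(m) = Add(-20, Pow(m, 2))
Add(Add(Function('u')(-1333), -644940), Function('n')(1671)) = Add(Add(Add(-20, Pow(-1333, 2)), -644940), 761) = Add(Add(Add(-20, 1776889), -644940), 761) = Add(Add(1776869, -644940), 761) = Add(1131929, 761) = 1132690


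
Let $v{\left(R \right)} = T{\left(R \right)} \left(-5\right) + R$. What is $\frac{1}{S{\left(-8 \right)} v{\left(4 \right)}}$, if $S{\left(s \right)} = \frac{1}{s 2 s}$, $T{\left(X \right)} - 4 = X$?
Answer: $- \frac{32}{9} \approx -3.5556$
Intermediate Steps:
$T{\left(X \right)} = 4 + X$
$v{\left(R \right)} = -20 - 4 R$ ($v{\left(R \right)} = \left(4 + R\right) \left(-5\right) + R = \left(-20 - 5 R\right) + R = -20 - 4 R$)
$S{\left(s \right)} = \frac{1}{2 s^{2}}$ ($S{\left(s \right)} = \frac{1}{2 s s} = \frac{1}{2 s^{2}}$)
$\frac{1}{S{\left(-8 \right)} v{\left(4 \right)}} = \frac{1}{\frac{1}{2 \cdot 64} \left(-20 - 16\right)} = \frac{1}{\frac{1}{2} \cdot \frac{1}{64} \left(-20 - 16\right)} = \frac{1}{\frac{1}{128} \left(-36\right)} = \frac{1}{- \frac{9}{32}} = - \frac{32}{9}$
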